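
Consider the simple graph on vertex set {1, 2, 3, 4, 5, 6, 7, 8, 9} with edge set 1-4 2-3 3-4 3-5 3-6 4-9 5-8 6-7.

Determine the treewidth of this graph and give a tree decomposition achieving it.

Treewidth 1.
One such decomposition:
Bags: B1 = {3, 5}  B2 = {2, 3}  B3 = {3, 6}  B4 = {3, 4}  B5 = {6, 7}  B6 = {4, 9}  B7 = {5, 8}  B8 = {1, 4}
Tree: B1–B2, B2–B3, B2–B4, B3–B5, B4–B6, B1–B7, B6–B8

Each bag holds 2 vertices, so the decomposition has width 1, which upper-bounds the treewidth. Since G has at least one edge (e.g. 5–3), it is not an edgeless graph, so tw(G) ≥ 1. Hence tw(G) = 1 exactly.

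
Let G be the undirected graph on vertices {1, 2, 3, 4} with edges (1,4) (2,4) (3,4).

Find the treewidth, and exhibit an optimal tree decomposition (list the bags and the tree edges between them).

Treewidth 1.
One optimal decomposition is:
Bags: B1 = {1, 4}  B2 = {3, 4}  B3 = {2, 4}
Tree: B1–B2, B2–B3

The largest bag has 2 vertices, giving width 1; this decomposition certifies tw(G) ≤ 1. Any graph with an edge has treewidth ≥ 1, and G has the edge 1–4. The upper and lower bounds meet at 1, so that is the treewidth.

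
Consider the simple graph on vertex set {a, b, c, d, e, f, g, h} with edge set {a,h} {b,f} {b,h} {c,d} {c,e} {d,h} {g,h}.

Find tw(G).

1

A width-1 tree decomposition is:
Bags: B1 = {b, h}  B2 = {d, h}  B3 = {c, d}  B4 = {g, h}  B5 = {b, f}  B6 = {a, h}  B7 = {c, e}
Tree: B1–B2, B2–B3, B1–B4, B1–B5, B4–B6, B3–B7
Every bag has size at most 2, so the width is 2 − 1 = 1 and tw(G) ≤ 1. Since G has at least one edge (e.g. b–h), it is not an edgeless graph, so tw(G) ≥ 1. Hence tw(G) = 1 exactly.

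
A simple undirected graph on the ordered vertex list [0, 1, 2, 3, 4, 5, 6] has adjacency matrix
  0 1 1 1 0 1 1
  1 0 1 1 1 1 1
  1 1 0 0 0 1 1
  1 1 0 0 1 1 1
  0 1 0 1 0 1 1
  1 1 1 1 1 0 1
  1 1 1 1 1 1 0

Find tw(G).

4

A width-4 tree decomposition is:
Bags: B1 = {1, 3, 4, 5, 6}  B2 = {0, 1, 3, 5, 6}  B3 = {0, 1, 2, 5, 6}
Tree: B1–B2, B2–B3
Every bag has size at most 5, so the width is 5 − 1 = 4 and tw(G) ≤ 4. Conversely, {0, 1, 2, 5, 6} is a clique of size 5, and the vertices of any clique must share a bag in every tree decomposition; so some bag has ≥ 5 vertices and tw(G) ≥ 4. The upper and lower bounds meet at 4, so that is the treewidth.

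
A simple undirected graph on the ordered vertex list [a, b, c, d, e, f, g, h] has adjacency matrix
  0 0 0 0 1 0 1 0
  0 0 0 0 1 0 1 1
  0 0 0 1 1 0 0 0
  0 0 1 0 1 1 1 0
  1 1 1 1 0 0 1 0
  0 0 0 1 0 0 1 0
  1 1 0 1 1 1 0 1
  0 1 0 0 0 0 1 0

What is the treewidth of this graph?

A width-2 tree decomposition is:
Bags: B1 = {d, e, g}  B2 = {d, f, g}  B3 = {a, e, g}  B4 = {c, d, e}  B5 = {b, e, g}  B6 = {b, g, h}
Tree: B1–B2, B1–B3, B1–B4, B1–B5, B5–B6
The largest bag has 3 vertices, giving width 2; this decomposition certifies tw(G) ≤ 2. Conversely, {d, e, g} is a clique of size 3, and the vertices of any clique must share a bag in every tree decomposition; so some bag has ≥ 3 vertices and tw(G) ≥ 2. Hence tw(G) = 2 exactly.

2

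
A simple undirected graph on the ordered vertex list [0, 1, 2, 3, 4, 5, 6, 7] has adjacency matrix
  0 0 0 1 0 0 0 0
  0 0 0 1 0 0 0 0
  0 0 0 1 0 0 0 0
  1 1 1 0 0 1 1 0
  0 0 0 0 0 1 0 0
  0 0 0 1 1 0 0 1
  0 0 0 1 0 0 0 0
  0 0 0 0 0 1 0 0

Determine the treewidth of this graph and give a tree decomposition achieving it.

The largest bag has 2 vertices, giving width 1; this decomposition certifies tw(G) ≤ 1. G has an edge, so its treewidth is at least 1. Therefore the treewidth is 1.

Treewidth 1.
One such decomposition:
Bags: B1 = {3, 6}  B2 = {1, 3}  B3 = {0, 3}  B4 = {2, 3}  B5 = {3, 5}  B6 = {4, 5}  B7 = {5, 7}
Tree: B1–B2, B2–B3, B2–B4, B4–B5, B5–B6, B5–B7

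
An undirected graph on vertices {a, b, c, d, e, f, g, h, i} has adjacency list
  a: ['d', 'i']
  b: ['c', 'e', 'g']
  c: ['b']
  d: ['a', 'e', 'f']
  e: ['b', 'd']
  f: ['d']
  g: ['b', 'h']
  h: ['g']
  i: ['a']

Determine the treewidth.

A width-1 tree decomposition is:
Bags: B1 = {b, e}  B2 = {d, e}  B3 = {b, g}  B4 = {a, d}  B5 = {g, h}  B6 = {a, i}  B7 = {b, c}  B8 = {d, f}
Tree: B1–B2, B1–B3, B2–B4, B3–B5, B4–B6, B1–B7, B4–B8
Each bag holds 2 vertices, so the decomposition has width 1, which upper-bounds the treewidth. G has an edge, so its treewidth is at least 1. The upper and lower bounds meet at 1, so that is the treewidth.

1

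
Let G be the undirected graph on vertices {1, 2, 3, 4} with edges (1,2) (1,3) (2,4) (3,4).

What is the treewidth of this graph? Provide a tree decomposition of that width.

The largest bag has 3 vertices, giving width 2; this decomposition certifies tw(G) ≤ 2. For the lower bound, G contains the cycle 3–4–2–1–3, so G is not a forest; only forests have treewidth ≤ 1, hence tw(G) ≥ 2. Combining the bounds, tw(G) = 2.

Treewidth 2.
One such decomposition:
Bags: B1 = {2, 3, 4}  B2 = {1, 2, 3}
Tree: B1–B2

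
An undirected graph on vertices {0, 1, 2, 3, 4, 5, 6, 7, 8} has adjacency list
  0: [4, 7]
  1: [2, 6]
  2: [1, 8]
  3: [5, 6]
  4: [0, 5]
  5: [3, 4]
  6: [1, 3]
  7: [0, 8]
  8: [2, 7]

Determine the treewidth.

2

A width-2 tree decomposition is:
Bags: B1 = {2, 7, 8}  B2 = {1, 2, 7}  B3 = {1, 6, 7}  B4 = {3, 6, 7}  B5 = {3, 5, 7}  B6 = {4, 5, 7}  B7 = {0, 4, 7}
Tree: B1–B2, B2–B3, B3–B4, B4–B5, B5–B6, B6–B7
Each bag holds 3 vertices, so the decomposition has width 2, which upper-bounds the treewidth. Since 7–8–2–1–6–3–5–4–0–7 is a cycle in G, G is not acyclic. Forests are exactly the graphs of treewidth ≤ 1, so tw(G) ≥ 2. Hence tw(G) = 2 exactly.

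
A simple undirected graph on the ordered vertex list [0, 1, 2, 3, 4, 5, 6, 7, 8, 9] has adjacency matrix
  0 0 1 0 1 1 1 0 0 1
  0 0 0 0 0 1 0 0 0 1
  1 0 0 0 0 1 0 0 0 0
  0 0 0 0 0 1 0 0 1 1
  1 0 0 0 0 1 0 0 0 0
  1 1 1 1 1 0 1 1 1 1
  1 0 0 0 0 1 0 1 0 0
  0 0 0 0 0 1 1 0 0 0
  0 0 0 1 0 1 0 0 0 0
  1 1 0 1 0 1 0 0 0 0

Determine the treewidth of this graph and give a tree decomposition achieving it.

Treewidth 2.
Bags: B1 = {3, 5, 8}  B2 = {3, 5, 9}  B3 = {0, 5, 9}  B4 = {0, 5, 6}  B5 = {1, 5, 9}  B6 = {5, 6, 7}  B7 = {0, 2, 5}  B8 = {0, 4, 5}
Tree: B1–B2, B2–B3, B3–B4, B2–B5, B4–B6, B3–B7, B3–B8

The largest bag has 3 vertices, giving width 2; this decomposition certifies tw(G) ≤ 2. For the lower bound, the 3 vertices {0, 5, 9} are pairwise adjacent, and any tree decomposition puts a clique entirely inside one bag — forcing width ≥ 2. Therefore the treewidth is 2.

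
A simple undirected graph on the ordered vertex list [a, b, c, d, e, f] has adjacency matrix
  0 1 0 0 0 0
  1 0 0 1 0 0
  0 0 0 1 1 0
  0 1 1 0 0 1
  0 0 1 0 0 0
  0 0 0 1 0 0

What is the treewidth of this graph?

A width-1 tree decomposition is:
Bags: B1 = {b, d}  B2 = {c, d}  B3 = {d, f}  B4 = {c, e}  B5 = {a, b}
Tree: B1–B2, B2–B3, B2–B4, B1–B5
Each bag holds 2 vertices, so the decomposition has width 1, which upper-bounds the treewidth. Since G has at least one edge (e.g. b–d), it is not an edgeless graph, so tw(G) ≥ 1. Combining the bounds, tw(G) = 1.

1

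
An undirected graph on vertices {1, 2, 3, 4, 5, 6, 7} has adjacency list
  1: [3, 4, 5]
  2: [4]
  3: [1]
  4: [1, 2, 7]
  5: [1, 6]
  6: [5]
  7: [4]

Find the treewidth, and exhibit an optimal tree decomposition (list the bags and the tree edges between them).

Treewidth 1.
Bags: B1 = {2, 4}  B2 = {4, 7}  B3 = {1, 4}  B4 = {1, 3}  B5 = {1, 5}  B6 = {5, 6}
Tree: B1–B2, B2–B3, B3–B4, B3–B5, B5–B6

Every bag has size at most 2, so the width is 2 − 1 = 1 and tw(G) ≤ 1. G has an edge, so its treewidth is at least 1. The upper and lower bounds meet at 1, so that is the treewidth.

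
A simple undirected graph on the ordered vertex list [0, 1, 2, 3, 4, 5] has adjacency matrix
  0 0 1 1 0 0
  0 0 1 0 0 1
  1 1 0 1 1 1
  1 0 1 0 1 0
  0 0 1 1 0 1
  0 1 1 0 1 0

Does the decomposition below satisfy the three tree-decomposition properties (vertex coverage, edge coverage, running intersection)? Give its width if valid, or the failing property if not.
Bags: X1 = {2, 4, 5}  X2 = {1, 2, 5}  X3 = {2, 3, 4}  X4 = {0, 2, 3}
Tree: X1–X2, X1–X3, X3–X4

Every vertex of G appears in some bag (union = {0, 1, 2, 3, 4, 5}); every edge is covered by a bag; and for each vertex v the set of bags containing v is connected in the bag tree. The decomposition is therefore valid. The largest bag has 3 vertices, so the width is 2.

Yes; width 2.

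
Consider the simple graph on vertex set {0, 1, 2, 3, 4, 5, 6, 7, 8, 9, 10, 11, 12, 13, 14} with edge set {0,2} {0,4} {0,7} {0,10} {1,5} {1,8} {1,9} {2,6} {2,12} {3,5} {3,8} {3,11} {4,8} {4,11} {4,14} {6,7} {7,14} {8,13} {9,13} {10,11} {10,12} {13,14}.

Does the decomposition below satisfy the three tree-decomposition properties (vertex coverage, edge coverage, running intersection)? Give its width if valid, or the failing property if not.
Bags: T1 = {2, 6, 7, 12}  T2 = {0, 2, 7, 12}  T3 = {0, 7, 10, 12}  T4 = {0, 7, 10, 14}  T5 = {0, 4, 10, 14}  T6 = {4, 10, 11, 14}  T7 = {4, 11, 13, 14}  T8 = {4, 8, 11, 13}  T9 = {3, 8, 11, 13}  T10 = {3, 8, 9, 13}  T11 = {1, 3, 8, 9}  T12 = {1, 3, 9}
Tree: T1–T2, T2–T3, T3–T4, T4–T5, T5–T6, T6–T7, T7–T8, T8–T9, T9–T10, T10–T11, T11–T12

A tree decomposition must satisfy three properties: every vertex lies in some bag; for every edge, both endpoints lie together in some bag; and for every vertex, the bags containing it form a connected subtree. Here vertex 5 appears in no bag, so the decomposition is invalid.

No — vertex 5 appears in no bag.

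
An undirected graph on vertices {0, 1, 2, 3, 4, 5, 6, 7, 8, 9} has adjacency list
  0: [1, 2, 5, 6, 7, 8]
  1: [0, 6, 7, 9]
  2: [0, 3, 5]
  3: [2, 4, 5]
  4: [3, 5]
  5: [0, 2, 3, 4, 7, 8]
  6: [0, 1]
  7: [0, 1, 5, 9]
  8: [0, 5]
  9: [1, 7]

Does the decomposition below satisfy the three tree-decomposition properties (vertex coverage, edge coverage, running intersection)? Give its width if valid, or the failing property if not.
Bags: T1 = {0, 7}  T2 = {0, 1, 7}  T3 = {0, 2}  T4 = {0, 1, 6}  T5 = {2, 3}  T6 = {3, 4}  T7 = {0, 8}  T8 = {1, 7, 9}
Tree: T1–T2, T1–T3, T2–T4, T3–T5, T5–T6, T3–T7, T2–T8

No — vertex 5 appears in no bag.

A tree decomposition must satisfy three properties: every vertex lies in some bag; for every edge, both endpoints lie together in some bag; and for every vertex, the bags containing it form a connected subtree. Here vertex 5 appears in no bag, so the decomposition is invalid.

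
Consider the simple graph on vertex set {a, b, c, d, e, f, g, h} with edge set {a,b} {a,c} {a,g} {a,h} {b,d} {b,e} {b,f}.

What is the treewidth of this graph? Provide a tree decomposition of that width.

Treewidth 1.
One such decomposition:
Bags: B1 = {a, b}  B2 = {a, c}  B3 = {b, f}  B4 = {a, h}  B5 = {b, d}  B6 = {b, e}  B7 = {a, g}
Tree: B1–B2, B1–B3, B1–B4, B1–B5, B3–B6, B4–B7

Each bag holds 2 vertices, so the decomposition has width 1, which upper-bounds the treewidth. G has an edge, so its treewidth is at least 1. The upper and lower bounds meet at 1, so that is the treewidth.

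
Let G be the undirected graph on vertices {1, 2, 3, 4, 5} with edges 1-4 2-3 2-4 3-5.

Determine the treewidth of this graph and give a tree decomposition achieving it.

Each bag holds 2 vertices, so the decomposition has width 1, which upper-bounds the treewidth. Any graph with an edge has treewidth ≥ 1, and G has the edge 2–3. Combining the bounds, tw(G) = 1.

Treewidth 1.
One such decomposition:
Bags: B1 = {2, 3}  B2 = {3, 5}  B3 = {2, 4}  B4 = {1, 4}
Tree: B1–B2, B1–B3, B3–B4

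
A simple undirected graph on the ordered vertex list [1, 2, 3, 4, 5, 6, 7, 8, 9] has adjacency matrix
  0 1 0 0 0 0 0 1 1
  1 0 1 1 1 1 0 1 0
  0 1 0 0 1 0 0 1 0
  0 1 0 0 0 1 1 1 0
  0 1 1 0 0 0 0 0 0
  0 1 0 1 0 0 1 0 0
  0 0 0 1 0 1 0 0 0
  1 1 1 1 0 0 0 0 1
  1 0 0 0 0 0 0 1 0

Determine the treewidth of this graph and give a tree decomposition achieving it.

The largest bag has 3 vertices, giving width 2; this decomposition certifies tw(G) ≤ 2. Conversely, {1, 8, 9} is a clique of size 3, and the vertices of any clique must share a bag in every tree decomposition; so some bag has ≥ 3 vertices and tw(G) ≥ 2. Therefore the treewidth is 2.

Treewidth 2.
One optimal decomposition is:
Bags: B1 = {2, 4, 6}  B2 = {2, 4, 8}  B3 = {2, 3, 8}  B4 = {1, 2, 8}  B5 = {1, 8, 9}  B6 = {4, 6, 7}  B7 = {2, 3, 5}
Tree: B1–B2, B2–B3, B3–B4, B4–B5, B1–B6, B3–B7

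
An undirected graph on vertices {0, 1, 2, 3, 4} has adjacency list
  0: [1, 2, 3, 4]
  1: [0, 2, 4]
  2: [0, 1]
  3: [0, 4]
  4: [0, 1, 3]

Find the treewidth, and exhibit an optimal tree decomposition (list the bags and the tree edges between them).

Each bag holds 3 vertices, so the decomposition has width 2, which upper-bounds the treewidth. For the lower bound, the 3 vertices {0, 1, 2} are pairwise adjacent, and any tree decomposition puts a clique entirely inside one bag — forcing width ≥ 2. The upper and lower bounds meet at 2, so that is the treewidth.

Treewidth 2.
One such decomposition:
Bags: B1 = {0, 1, 2}  B2 = {0, 1, 4}  B3 = {0, 3, 4}
Tree: B1–B2, B2–B3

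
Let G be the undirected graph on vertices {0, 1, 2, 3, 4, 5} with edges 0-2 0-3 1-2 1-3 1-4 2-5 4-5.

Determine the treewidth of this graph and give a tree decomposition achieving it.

Treewidth 2.
One optimal decomposition is:
Bags: B1 = {1, 4, 5}  B2 = {1, 2, 5}  B3 = {1, 2, 3}  B4 = {0, 2, 3}
Tree: B1–B2, B2–B3, B3–B4

The largest bag has 3 vertices, giving width 2; this decomposition certifies tw(G) ≤ 2. The edges 4–5–2–1–4 form a cycle, so G is not a tree and its treewidth is at least 2. Combining the bounds, tw(G) = 2.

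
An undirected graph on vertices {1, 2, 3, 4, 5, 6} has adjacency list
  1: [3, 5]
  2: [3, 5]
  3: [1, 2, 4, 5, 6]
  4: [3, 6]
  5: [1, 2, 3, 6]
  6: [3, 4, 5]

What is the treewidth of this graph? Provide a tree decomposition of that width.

Treewidth 2.
One such decomposition:
Bags: B1 = {3, 5, 6}  B2 = {2, 3, 5}  B3 = {3, 4, 6}  B4 = {1, 3, 5}
Tree: B1–B2, B1–B3, B2–B4

Each bag holds 3 vertices, so the decomposition has width 2, which upper-bounds the treewidth. On the other hand G contains the 3-clique {3, 4, 6}. A clique must lie in a single bag of any decomposition, so no decomposition can have width below 2. Hence tw(G) = 2 exactly.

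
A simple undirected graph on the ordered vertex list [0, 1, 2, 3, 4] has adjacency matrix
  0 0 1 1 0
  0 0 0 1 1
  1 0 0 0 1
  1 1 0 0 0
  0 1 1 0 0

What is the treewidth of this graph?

A width-2 tree decomposition is:
Bags: B1 = {0, 2, 3}  B2 = {2, 3, 4}  B3 = {1, 3, 4}
Tree: B1–B2, B2–B3
Every bag has size at most 3, so the width is 3 − 1 = 2 and tw(G) ≤ 2. The edges 3–0–2–4–1–3 form a cycle, so G is not a tree and its treewidth is at least 2. Combining the bounds, tw(G) = 2.

2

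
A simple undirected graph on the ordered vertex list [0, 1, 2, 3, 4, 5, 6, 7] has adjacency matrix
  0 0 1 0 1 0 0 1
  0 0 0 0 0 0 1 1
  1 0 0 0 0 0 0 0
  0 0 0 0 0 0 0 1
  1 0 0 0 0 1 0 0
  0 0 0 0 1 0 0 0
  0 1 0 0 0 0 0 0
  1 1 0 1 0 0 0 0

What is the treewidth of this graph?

1

A width-1 tree decomposition is:
Bags: B1 = {1, 7}  B2 = {0, 7}  B3 = {1, 6}  B4 = {0, 4}  B5 = {4, 5}  B6 = {0, 2}  B7 = {3, 7}
Tree: B1–B2, B1–B3, B2–B4, B4–B5, B4–B6, B1–B7
The largest bag has 2 vertices, giving width 1; this decomposition certifies tw(G) ≤ 1. Any graph with an edge has treewidth ≥ 1, and G has the edge 7–1. Hence tw(G) = 1 exactly.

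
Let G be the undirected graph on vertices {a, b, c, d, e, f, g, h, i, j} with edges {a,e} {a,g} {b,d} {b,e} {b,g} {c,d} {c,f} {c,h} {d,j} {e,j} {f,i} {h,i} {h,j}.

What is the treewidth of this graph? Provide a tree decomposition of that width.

Each bag holds 3 vertices, so the decomposition has width 2, which upper-bounds the treewidth. For the lower bound, G contains the cycle g–a–e–b–g, so G is not a forest; only forests have treewidth ≤ 1, hence tw(G) ≥ 2. Combining the bounds, tw(G) = 2.

Treewidth 2.
One optimal decomposition is:
Bags: B1 = {a, b, g}  B2 = {a, b, e}  B3 = {b, d, e}  B4 = {d, e, j}  B5 = {c, d, j}  B6 = {c, h, j}  B7 = {c, f, h}  B8 = {f, h, i}
Tree: B1–B2, B2–B3, B3–B4, B4–B5, B5–B6, B6–B7, B7–B8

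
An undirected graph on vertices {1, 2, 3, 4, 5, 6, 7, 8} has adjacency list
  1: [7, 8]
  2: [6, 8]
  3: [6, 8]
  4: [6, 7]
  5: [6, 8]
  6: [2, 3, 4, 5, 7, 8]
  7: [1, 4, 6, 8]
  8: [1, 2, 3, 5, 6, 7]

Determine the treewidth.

2

A width-2 tree decomposition is:
Bags: B1 = {1, 7, 8}  B2 = {6, 7, 8}  B3 = {5, 6, 8}  B4 = {2, 6, 8}  B5 = {4, 6, 7}  B6 = {3, 6, 8}
Tree: B1–B2, B2–B3, B2–B4, B2–B5, B4–B6
Each bag holds 3 vertices, so the decomposition has width 2, which upper-bounds the treewidth. For the lower bound, the 3 vertices {1, 7, 8} are pairwise adjacent, and any tree decomposition puts a clique entirely inside one bag — forcing width ≥ 2. Hence tw(G) = 2 exactly.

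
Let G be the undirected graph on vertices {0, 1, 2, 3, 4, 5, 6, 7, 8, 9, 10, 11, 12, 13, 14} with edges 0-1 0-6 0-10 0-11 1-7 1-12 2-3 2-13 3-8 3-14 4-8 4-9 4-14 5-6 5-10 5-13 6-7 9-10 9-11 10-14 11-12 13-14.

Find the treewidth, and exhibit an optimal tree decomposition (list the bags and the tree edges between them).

Each bag holds 4 vertices, so the decomposition has width 3, which upper-bounds the treewidth. For the lower bound: the 4 vertex sets {1,7,12}, {11}, {0}, {5,6,9,10} are disjoint, each induces a connected subgraph, and every pair is joined by at least one edge of G. Contracting each set to a single vertex therefore yields K_{4} as a minor, and since treewidth is minor-monotone, tw(G) ≥ tw(K_{4}) = 3. The upper and lower bounds meet at 3, so that is the treewidth.

Treewidth 3.
Bags: B1 = {1, 7, 11, 12}  B2 = {0, 1, 7, 11}  B3 = {0, 6, 7, 11}  B4 = {0, 6, 9, 11}  B5 = {0, 6, 9, 10}  B6 = {5, 6, 9, 10}  B7 = {4, 5, 9, 10}  B8 = {4, 5, 10, 14}  B9 = {4, 5, 13, 14}  B10 = {4, 8, 13, 14}  B11 = {3, 8, 13, 14}  B12 = {2, 3, 8, 13}
Tree: B1–B2, B2–B3, B3–B4, B4–B5, B5–B6, B6–B7, B7–B8, B8–B9, B9–B10, B10–B11, B11–B12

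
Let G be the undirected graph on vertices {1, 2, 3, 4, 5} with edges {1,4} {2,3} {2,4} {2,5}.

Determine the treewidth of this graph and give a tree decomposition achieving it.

Treewidth 1.
Bags: B1 = {2, 4}  B2 = {2, 5}  B3 = {2, 3}  B4 = {1, 4}
Tree: B1–B2, B2–B3, B1–B4

The largest bag has 2 vertices, giving width 1; this decomposition certifies tw(G) ≤ 1. Any graph with an edge has treewidth ≥ 1, and G has the edge 4–2. Therefore the treewidth is 1.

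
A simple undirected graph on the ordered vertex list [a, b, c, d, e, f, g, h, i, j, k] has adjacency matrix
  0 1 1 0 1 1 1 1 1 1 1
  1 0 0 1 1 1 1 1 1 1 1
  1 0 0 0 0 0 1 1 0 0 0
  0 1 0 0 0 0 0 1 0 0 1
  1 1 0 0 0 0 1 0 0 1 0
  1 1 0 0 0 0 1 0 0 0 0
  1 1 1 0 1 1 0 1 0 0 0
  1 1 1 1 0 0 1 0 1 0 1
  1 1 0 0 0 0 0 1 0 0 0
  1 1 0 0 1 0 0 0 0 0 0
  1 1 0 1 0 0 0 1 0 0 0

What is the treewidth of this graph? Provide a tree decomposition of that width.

Every bag has size at most 4, so the width is 4 − 1 = 3 and tw(G) ≤ 3. Conversely, {a, c, g, h} is a clique of size 4, and the vertices of any clique must share a bag in every tree decomposition; so some bag has ≥ 4 vertices and tw(G) ≥ 3. Therefore the treewidth is 3.

Treewidth 3.
One optimal decomposition is:
Bags: B1 = {a, c, g, h}  B2 = {a, b, g, h}  B3 = {a, b, f, g}  B4 = {a, b, e, g}  B5 = {a, b, h, k}  B6 = {a, b, e, j}  B7 = {a, b, h, i}  B8 = {b, d, h, k}
Tree: B1–B2, B2–B3, B2–B4, B2–B5, B4–B6, B2–B7, B5–B8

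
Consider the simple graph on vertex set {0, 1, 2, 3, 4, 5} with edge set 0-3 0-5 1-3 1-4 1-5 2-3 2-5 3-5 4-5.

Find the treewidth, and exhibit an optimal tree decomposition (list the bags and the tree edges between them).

The largest bag has 3 vertices, giving width 2; this decomposition certifies tw(G) ≤ 2. For the lower bound, the 3 vertices {0, 3, 5} are pairwise adjacent, and any tree decomposition puts a clique entirely inside one bag — forcing width ≥ 2. Therefore the treewidth is 2.

Treewidth 2.
Bags: B1 = {1, 3, 5}  B2 = {0, 3, 5}  B3 = {1, 4, 5}  B4 = {2, 3, 5}
Tree: B1–B2, B1–B3, B1–B4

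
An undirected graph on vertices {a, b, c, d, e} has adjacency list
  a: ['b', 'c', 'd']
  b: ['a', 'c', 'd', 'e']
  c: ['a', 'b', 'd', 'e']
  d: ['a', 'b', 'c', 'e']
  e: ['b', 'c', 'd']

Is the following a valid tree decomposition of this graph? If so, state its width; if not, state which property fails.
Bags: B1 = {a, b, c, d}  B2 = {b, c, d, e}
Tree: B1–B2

Vertex coverage: the bags together contain {a, b, c, d, e}, the full vertex set. Edge coverage: each edge of G has both endpoints in at least one bag. Running intersection: for every vertex, the bags containing it form a connected subtree. All three properties hold, so this is a valid tree decomposition of width max|bag| − 1 = 3, and hence tw(G) ≤ 3.

Yes; width 3.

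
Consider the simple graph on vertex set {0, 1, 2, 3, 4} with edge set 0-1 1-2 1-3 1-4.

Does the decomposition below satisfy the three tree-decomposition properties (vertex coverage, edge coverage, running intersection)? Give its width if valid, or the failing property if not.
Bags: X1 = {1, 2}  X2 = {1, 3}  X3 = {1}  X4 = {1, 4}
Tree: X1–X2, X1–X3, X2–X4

No — vertex 0 appears in no bag.

A tree decomposition must satisfy three properties: every vertex lies in some bag; for every edge, both endpoints lie together in some bag; and for every vertex, the bags containing it form a connected subtree. Here vertex 0 appears in no bag, so the decomposition is invalid.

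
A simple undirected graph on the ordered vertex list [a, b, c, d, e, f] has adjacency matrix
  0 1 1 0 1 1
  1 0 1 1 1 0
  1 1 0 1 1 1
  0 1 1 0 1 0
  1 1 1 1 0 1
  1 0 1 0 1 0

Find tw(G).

3

A width-3 tree decomposition is:
Bags: B1 = {b, c, d, e}  B2 = {a, b, c, e}  B3 = {a, c, e, f}
Tree: B1–B2, B2–B3
Every bag has size at most 4, so the width is 4 − 1 = 3 and tw(G) ≤ 3. On the other hand G contains the 4-clique {a, c, e, f}. A clique must lie in a single bag of any decomposition, so no decomposition can have width below 3. Combining the bounds, tw(G) = 3.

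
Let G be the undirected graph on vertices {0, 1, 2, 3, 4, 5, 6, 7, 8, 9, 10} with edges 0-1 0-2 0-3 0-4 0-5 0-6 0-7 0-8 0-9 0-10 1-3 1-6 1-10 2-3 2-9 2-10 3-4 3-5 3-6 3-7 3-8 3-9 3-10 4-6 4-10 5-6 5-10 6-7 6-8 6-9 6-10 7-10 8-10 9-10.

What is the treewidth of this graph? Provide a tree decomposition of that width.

Treewidth 4.
Bags: B1 = {0, 3, 6, 9, 10}  B2 = {0, 1, 3, 6, 10}  B3 = {0, 3, 6, 7, 10}  B4 = {0, 3, 4, 6, 10}  B5 = {0, 2, 3, 9, 10}  B6 = {0, 3, 6, 8, 10}  B7 = {0, 3, 5, 6, 10}
Tree: B1–B2, B2–B3, B2–B4, B1–B5, B2–B6, B3–B7

Each bag holds 5 vertices, so the decomposition has width 4, which upper-bounds the treewidth. Conversely, {0, 2, 3, 9, 10} is a clique of size 5, and the vertices of any clique must share a bag in every tree decomposition; so some bag has ≥ 5 vertices and tw(G) ≥ 4. Therefore the treewidth is 4.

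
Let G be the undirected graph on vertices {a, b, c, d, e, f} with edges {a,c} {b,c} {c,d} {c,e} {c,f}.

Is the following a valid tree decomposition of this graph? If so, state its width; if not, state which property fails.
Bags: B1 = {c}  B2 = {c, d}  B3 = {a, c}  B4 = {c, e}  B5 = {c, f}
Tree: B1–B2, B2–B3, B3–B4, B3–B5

No — vertex b appears in no bag.

A tree decomposition must satisfy three properties: every vertex lies in some bag; for every edge, both endpoints lie together in some bag; and for every vertex, the bags containing it form a connected subtree. Here vertex b appears in no bag, so the decomposition is invalid.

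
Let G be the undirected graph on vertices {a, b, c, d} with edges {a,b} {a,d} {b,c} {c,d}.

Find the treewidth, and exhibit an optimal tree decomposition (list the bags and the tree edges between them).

The largest bag has 3 vertices, giving width 2; this decomposition certifies tw(G) ≤ 2. Since d–a–b–c–d is a cycle in G, G is not acyclic. Forests are exactly the graphs of treewidth ≤ 1, so tw(G) ≥ 2. Hence tw(G) = 2 exactly.

Treewidth 2.
One such decomposition:
Bags: B1 = {a, b, d}  B2 = {b, c, d}
Tree: B1–B2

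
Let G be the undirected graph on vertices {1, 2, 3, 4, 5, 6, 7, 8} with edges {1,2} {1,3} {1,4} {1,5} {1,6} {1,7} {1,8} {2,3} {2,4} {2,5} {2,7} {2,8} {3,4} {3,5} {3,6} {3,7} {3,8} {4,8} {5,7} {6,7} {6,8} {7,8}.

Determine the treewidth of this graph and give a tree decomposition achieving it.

The largest bag has 5 vertices, giving width 4; this decomposition certifies tw(G) ≤ 4. Conversely, {1, 2, 3, 4, 8} is a clique of size 5, and the vertices of any clique must share a bag in every tree decomposition; so some bag has ≥ 5 vertices and tw(G) ≥ 4. Therefore the treewidth is 4.

Treewidth 4.
One optimal decomposition is:
Bags: B1 = {1, 2, 3, 7, 8}  B2 = {1, 3, 6, 7, 8}  B3 = {1, 2, 3, 4, 8}  B4 = {1, 2, 3, 5, 7}
Tree: B1–B2, B1–B3, B1–B4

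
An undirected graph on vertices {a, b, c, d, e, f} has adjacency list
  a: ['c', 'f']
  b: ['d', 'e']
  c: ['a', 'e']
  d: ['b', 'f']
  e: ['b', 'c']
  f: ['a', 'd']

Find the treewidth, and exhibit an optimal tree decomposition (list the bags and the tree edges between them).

Each bag holds 3 vertices, so the decomposition has width 2, which upper-bounds the treewidth. Since f–d–b–e–c–a–f is a cycle in G, G is not acyclic. Forests are exactly the graphs of treewidth ≤ 1, so tw(G) ≥ 2. Hence tw(G) = 2 exactly.

Treewidth 2.
One such decomposition:
Bags: B1 = {b, d, f}  B2 = {b, e, f}  B3 = {c, e, f}  B4 = {a, c, f}
Tree: B1–B2, B2–B3, B3–B4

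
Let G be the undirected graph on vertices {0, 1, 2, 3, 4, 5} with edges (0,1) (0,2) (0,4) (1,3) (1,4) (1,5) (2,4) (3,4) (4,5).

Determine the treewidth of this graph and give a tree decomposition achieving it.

Each bag holds 3 vertices, so the decomposition has width 2, which upper-bounds the treewidth. For the lower bound, the 3 vertices {0, 1, 4} are pairwise adjacent, and any tree decomposition puts a clique entirely inside one bag — forcing width ≥ 2. Therefore the treewidth is 2.

Treewidth 2.
Bags: B1 = {1, 4, 5}  B2 = {1, 3, 4}  B3 = {0, 1, 4}  B4 = {0, 2, 4}
Tree: B1–B2, B1–B3, B3–B4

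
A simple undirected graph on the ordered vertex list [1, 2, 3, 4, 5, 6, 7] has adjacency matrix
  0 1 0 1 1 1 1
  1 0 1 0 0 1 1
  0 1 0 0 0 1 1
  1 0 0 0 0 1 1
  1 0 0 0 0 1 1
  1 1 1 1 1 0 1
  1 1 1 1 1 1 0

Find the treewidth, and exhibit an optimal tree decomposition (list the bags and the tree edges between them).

Each bag holds 4 vertices, so the decomposition has width 3, which upper-bounds the treewidth. For the lower bound, the 4 vertices {1, 2, 6, 7} are pairwise adjacent, and any tree decomposition puts a clique entirely inside one bag — forcing width ≥ 3. Combining the bounds, tw(G) = 3.

Treewidth 3.
One optimal decomposition is:
Bags: B1 = {1, 2, 6, 7}  B2 = {1, 4, 6, 7}  B3 = {2, 3, 6, 7}  B4 = {1, 5, 6, 7}
Tree: B1–B2, B1–B3, B2–B4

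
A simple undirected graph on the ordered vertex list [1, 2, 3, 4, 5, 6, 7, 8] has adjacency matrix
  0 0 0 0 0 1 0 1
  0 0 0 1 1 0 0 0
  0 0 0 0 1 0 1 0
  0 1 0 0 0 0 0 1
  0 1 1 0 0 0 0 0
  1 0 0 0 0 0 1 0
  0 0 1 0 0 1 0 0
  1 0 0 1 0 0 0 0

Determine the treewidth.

A width-2 tree decomposition is:
Bags: B1 = {3, 5, 7}  B2 = {2, 5, 7}  B3 = {2, 4, 7}  B4 = {4, 7, 8}  B5 = {1, 7, 8}  B6 = {1, 6, 7}
Tree: B1–B2, B2–B3, B3–B4, B4–B5, B5–B6
Every bag has size at most 3, so the width is 3 − 1 = 2 and tw(G) ≤ 2. Since 7–3–5–2–4–8–1–6–7 is a cycle in G, G is not acyclic. Forests are exactly the graphs of treewidth ≤ 1, so tw(G) ≥ 2. Combining the bounds, tw(G) = 2.

2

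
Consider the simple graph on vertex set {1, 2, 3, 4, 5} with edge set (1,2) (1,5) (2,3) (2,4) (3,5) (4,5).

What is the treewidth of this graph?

A width-2 tree decomposition is:
Bags: B1 = {1, 2, 5}  B2 = {2, 4, 5}  B3 = {2, 3, 5}
Tree: B1–B2, B2–B3
Each bag holds 3 vertices, so the decomposition has width 2, which upper-bounds the treewidth. The edges 2–1–5–4–2 form a cycle, so G is not a tree and its treewidth is at least 2. Hence tw(G) = 2 exactly.

2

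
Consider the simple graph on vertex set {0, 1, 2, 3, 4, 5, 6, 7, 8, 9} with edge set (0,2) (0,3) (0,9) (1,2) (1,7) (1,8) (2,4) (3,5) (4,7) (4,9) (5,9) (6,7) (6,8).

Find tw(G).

A width-2 tree decomposition is:
Bags: B1 = {6, 7, 8}  B2 = {1, 7, 8}  B3 = {1, 4, 7}  B4 = {1, 2, 4}  B5 = {2, 4, 9}  B6 = {0, 2, 9}  B7 = {0, 5, 9}  B8 = {0, 3, 5}
Tree: B1–B2, B2–B3, B3–B4, B4–B5, B5–B6, B6–B7, B7–B8
The largest bag has 3 vertices, giving width 2; this decomposition certifies tw(G) ≤ 2. The edges 6–8–1–7–6 form a cycle, so G is not a tree and its treewidth is at least 2. Combining the bounds, tw(G) = 2.

2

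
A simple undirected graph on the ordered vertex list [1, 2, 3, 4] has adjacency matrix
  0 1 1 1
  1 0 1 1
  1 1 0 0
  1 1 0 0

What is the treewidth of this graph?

A width-2 tree decomposition is:
Bags: B1 = {1, 2, 4}  B2 = {1, 2, 3}
Tree: B1–B2
Every bag has size at most 3, so the width is 3 − 1 = 2 and tw(G) ≤ 2. Conversely, {1, 2, 3} is a clique of size 3, and the vertices of any clique must share a bag in every tree decomposition; so some bag has ≥ 3 vertices and tw(G) ≥ 2. Therefore the treewidth is 2.

2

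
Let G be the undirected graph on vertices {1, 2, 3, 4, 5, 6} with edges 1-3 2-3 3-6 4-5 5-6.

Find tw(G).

A width-1 tree decomposition is:
Bags: B1 = {2, 3}  B2 = {3, 6}  B3 = {1, 3}  B4 = {5, 6}  B5 = {4, 5}
Tree: B1–B2, B2–B3, B2–B4, B4–B5
Each bag holds 2 vertices, so the decomposition has width 1, which upper-bounds the treewidth. Since G has at least one edge (e.g. 3–2), it is not an edgeless graph, so tw(G) ≥ 1. The upper and lower bounds meet at 1, so that is the treewidth.

1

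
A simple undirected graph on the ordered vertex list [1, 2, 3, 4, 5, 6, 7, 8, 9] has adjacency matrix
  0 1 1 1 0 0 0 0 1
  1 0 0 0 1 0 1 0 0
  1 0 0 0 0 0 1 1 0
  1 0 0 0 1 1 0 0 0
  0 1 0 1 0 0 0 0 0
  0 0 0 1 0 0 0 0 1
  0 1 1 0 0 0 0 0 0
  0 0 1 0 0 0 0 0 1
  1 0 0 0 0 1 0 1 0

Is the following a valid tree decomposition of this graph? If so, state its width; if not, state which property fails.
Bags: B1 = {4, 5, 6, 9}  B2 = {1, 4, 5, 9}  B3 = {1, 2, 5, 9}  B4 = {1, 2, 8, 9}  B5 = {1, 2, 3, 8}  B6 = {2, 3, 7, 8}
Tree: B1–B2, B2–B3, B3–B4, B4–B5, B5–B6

Yes; width 3.

Checking the three conditions: (i) the bags cover all of {1, 2, 3, 4, 5, 6, 7, 8, 9}; (ii) for each edge, some bag contains both endpoints; (iii) the bags containing any fixed vertex form a subtree. All hold, so the decomposition is valid with width 4 − 1 = 3.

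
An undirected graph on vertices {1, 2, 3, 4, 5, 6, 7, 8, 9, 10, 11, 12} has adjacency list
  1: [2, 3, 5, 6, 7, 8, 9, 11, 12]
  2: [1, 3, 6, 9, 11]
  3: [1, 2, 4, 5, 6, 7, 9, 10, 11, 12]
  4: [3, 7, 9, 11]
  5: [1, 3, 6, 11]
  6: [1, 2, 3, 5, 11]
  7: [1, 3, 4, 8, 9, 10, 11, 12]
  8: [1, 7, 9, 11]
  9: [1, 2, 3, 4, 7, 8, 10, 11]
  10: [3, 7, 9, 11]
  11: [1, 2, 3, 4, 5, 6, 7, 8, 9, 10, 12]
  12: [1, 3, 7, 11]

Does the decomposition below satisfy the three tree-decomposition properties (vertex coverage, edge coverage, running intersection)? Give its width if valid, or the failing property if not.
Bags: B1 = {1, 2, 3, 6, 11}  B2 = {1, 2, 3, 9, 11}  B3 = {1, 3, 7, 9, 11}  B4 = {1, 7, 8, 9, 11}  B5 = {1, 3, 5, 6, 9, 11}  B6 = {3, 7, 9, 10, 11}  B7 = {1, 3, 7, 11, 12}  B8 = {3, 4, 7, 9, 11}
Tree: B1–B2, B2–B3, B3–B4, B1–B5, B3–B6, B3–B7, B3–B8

No — bags containing vertex 9 are not connected in the tree.

A tree decomposition must satisfy three properties: every vertex lies in some bag; for every edge, both endpoints lie together in some bag; and for every vertex, the bags containing it form a connected subtree. Here bags containing vertex 9 are not connected in the tree, so the decomposition is invalid.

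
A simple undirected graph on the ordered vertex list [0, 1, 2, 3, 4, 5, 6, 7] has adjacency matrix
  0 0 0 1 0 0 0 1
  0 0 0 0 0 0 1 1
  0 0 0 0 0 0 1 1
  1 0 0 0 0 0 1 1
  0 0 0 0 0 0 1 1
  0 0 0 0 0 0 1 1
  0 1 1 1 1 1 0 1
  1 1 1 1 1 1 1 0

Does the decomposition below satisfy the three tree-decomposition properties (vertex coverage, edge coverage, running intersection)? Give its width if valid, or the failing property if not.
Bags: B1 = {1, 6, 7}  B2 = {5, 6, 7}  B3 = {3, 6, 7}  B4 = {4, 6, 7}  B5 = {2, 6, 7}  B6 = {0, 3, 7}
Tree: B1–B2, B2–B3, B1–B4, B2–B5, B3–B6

Yes; width 2.

Vertex coverage: the bags together contain {0, 1, 2, 3, 4, 5, 6, 7}, the full vertex set. Edge coverage: each edge of G has both endpoints in at least one bag. Running intersection: for every vertex, the bags containing it form a connected subtree. All three properties hold, so this is a valid tree decomposition of width max|bag| − 1 = 2, and hence tw(G) ≤ 2.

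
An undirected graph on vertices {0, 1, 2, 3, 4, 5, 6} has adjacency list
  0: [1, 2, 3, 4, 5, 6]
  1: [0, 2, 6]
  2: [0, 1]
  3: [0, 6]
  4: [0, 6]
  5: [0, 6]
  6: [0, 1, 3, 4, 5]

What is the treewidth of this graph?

A width-2 tree decomposition is:
Bags: B1 = {0, 1, 6}  B2 = {0, 3, 6}  B3 = {0, 1, 2}  B4 = {0, 4, 6}  B5 = {0, 5, 6}
Tree: B1–B2, B1–B3, B2–B4, B2–B5
Each bag holds 3 vertices, so the decomposition has width 2, which upper-bounds the treewidth. Conversely, {0, 1, 2} is a clique of size 3, and the vertices of any clique must share a bag in every tree decomposition; so some bag has ≥ 3 vertices and tw(G) ≥ 2. Therefore the treewidth is 2.

2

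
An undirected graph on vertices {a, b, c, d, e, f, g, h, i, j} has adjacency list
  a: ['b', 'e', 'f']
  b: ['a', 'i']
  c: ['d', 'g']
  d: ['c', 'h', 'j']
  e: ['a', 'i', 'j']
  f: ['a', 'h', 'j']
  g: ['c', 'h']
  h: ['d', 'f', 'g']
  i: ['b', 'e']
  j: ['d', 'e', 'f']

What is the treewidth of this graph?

A width-2 tree decomposition is:
Bags: B1 = {c, d, g}  B2 = {d, g, h}  B3 = {d, h, j}  B4 = {f, h, j}  B5 = {e, f, j}  B6 = {a, e, f}  B7 = {a, e, i}  B8 = {a, b, i}
Tree: B1–B2, B2–B3, B3–B4, B4–B5, B5–B6, B6–B7, B7–B8
Each bag holds 3 vertices, so the decomposition has width 2, which upper-bounds the treewidth. The edges c–g–h–d–c form a cycle, so G is not a tree and its treewidth is at least 2. Combining the bounds, tw(G) = 2.

2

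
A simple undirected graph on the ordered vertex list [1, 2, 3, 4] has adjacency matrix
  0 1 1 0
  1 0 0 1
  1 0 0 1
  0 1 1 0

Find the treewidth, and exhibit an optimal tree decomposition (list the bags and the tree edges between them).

Treewidth 2.
One such decomposition:
Bags: B1 = {1, 2, 4}  B2 = {1, 3, 4}
Tree: B1–B2

Every bag has size at most 3, so the width is 3 − 1 = 2 and tw(G) ≤ 2. Since 1–2–4–3–1 is a cycle in G, G is not acyclic. Forests are exactly the graphs of treewidth ≤ 1, so tw(G) ≥ 2. Combining the bounds, tw(G) = 2.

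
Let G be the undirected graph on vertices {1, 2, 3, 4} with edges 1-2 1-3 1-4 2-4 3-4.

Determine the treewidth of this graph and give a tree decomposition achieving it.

Treewidth 2.
Bags: B1 = {1, 2, 4}  B2 = {1, 3, 4}
Tree: B1–B2

Every bag has size at most 3, so the width is 3 − 1 = 2 and tw(G) ≤ 2. Conversely, {1, 2, 4} is a clique of size 3, and the vertices of any clique must share a bag in every tree decomposition; so some bag has ≥ 3 vertices and tw(G) ≥ 2. Combining the bounds, tw(G) = 2.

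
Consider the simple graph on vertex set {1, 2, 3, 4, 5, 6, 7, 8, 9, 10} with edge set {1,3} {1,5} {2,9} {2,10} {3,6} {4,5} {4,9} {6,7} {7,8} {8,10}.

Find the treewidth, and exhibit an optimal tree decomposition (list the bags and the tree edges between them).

The largest bag has 3 vertices, giving width 2; this decomposition certifies tw(G) ≤ 2. For the lower bound, G contains the cycle 9–2–10–8–7–6–3–1–5–4–9, so G is not a forest; only forests have treewidth ≤ 1, hence tw(G) ≥ 2. Therefore the treewidth is 2.

Treewidth 2.
One optimal decomposition is:
Bags: B1 = {2, 9, 10}  B2 = {8, 9, 10}  B3 = {7, 8, 9}  B4 = {6, 7, 9}  B5 = {3, 6, 9}  B6 = {1, 3, 9}  B7 = {1, 5, 9}  B8 = {4, 5, 9}
Tree: B1–B2, B2–B3, B3–B4, B4–B5, B5–B6, B6–B7, B7–B8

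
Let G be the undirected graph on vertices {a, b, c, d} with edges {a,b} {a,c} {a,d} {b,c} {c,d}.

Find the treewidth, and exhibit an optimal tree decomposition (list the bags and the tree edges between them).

Each bag holds 3 vertices, so the decomposition has width 2, which upper-bounds the treewidth. For the lower bound, the 3 vertices {a, c, d} are pairwise adjacent, and any tree decomposition puts a clique entirely inside one bag — forcing width ≥ 2. Combining the bounds, tw(G) = 2.

Treewidth 2.
One optimal decomposition is:
Bags: B1 = {a, c, d}  B2 = {a, b, c}
Tree: B1–B2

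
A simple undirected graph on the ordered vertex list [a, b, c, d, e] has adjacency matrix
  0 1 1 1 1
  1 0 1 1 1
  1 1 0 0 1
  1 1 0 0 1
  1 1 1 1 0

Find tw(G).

A width-3 tree decomposition is:
Bags: B1 = {a, b, d, e}  B2 = {a, b, c, e}
Tree: B1–B2
Each bag holds 4 vertices, so the decomposition has width 3, which upper-bounds the treewidth. For the lower bound, the 4 vertices {a, b, d, e} are pairwise adjacent, and any tree decomposition puts a clique entirely inside one bag — forcing width ≥ 3. The upper and lower bounds meet at 3, so that is the treewidth.

3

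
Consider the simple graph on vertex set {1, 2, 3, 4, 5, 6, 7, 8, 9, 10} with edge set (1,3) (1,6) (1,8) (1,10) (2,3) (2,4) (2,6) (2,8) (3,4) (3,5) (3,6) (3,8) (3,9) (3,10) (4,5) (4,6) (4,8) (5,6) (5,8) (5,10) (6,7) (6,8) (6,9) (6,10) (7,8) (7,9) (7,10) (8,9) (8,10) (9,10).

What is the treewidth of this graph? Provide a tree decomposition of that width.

Treewidth 4.
One such decomposition:
Bags: B1 = {3, 5, 6, 8, 10}  B2 = {3, 6, 8, 9, 10}  B3 = {6, 7, 8, 9, 10}  B4 = {3, 4, 5, 6, 8}  B5 = {1, 3, 6, 8, 10}  B6 = {2, 3, 4, 6, 8}
Tree: B1–B2, B2–B3, B1–B4, B2–B5, B4–B6

The largest bag has 5 vertices, giving width 4; this decomposition certifies tw(G) ≤ 4. For the lower bound, the 5 vertices {2, 3, 4, 6, 8} are pairwise adjacent, and any tree decomposition puts a clique entirely inside one bag — forcing width ≥ 4. The upper and lower bounds meet at 4, so that is the treewidth.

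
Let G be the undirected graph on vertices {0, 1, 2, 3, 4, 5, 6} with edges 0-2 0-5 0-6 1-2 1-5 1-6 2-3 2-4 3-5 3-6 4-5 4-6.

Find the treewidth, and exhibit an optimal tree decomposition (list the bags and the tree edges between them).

Every bag has size at most 4, so the width is 4 − 1 = 3 and tw(G) ≤ 3. For the lower bound: the 4 vertex sets {3,6}, {2,4}, {5}, {1} are disjoint, each induces a connected subgraph, and every pair is joined by at least one edge of G. Contracting each set to a single vertex therefore yields K_{4} as a minor, and since treewidth is minor-monotone, tw(G) ≥ tw(K_{4}) = 3. The upper and lower bounds meet at 3, so that is the treewidth.

Treewidth 3.
One such decomposition:
Bags: B1 = {2, 3, 5, 6}  B2 = {2, 4, 5, 6}  B3 = {1, 2, 5, 6}  B4 = {0, 2, 5, 6}
Tree: B1–B2, B2–B3, B3–B4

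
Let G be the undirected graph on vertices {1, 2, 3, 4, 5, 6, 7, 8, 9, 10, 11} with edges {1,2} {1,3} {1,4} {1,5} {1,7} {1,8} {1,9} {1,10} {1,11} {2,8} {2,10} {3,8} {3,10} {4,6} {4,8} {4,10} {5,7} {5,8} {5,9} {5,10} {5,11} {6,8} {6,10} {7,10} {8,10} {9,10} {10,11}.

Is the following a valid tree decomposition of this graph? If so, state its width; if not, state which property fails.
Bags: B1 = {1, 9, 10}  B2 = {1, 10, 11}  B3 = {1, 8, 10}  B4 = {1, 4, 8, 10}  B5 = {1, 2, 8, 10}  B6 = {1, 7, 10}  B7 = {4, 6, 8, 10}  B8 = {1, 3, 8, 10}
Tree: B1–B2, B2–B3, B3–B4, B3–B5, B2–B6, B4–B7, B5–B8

No — vertex 5 appears in no bag.

A tree decomposition must satisfy three properties: every vertex lies in some bag; for every edge, both endpoints lie together in some bag; and for every vertex, the bags containing it form a connected subtree. Here vertex 5 appears in no bag, so the decomposition is invalid.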